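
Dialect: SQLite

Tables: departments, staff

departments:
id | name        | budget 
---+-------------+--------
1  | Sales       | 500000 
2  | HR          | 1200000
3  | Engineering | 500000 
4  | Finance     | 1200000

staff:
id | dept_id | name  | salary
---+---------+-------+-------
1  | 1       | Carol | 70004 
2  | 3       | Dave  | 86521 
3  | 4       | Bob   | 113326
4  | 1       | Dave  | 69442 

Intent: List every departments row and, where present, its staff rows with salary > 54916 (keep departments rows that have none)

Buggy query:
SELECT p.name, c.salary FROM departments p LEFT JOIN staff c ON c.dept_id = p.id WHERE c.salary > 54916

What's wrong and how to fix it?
Bug: Filtering c.salary in WHERE discards the NULL rows produced by LEFT JOIN, turning it into an inner join

Fix: Move the right-table condition into the ON clause so unmatched parents are kept

Corrected query:
SELECT p.name, c.salary FROM departments p LEFT JOIN staff c ON c.dept_id = p.id AND c.salary > 54916

Result:
name        | salary
------------+-------
Sales       | 69442 
Sales       | 70004 
HR          | NULL  
Engineering | 86521 
Finance     | 113326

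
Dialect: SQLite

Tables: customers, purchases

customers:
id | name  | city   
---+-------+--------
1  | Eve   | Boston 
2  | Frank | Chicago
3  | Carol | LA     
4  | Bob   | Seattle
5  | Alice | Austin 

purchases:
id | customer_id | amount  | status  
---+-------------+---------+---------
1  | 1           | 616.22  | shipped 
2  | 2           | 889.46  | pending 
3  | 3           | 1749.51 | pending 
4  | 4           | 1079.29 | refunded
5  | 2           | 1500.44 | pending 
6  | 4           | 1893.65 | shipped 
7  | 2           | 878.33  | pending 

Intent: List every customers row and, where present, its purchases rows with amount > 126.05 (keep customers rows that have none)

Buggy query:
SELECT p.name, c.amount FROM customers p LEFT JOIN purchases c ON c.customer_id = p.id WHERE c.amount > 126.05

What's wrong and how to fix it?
Bug: A WHERE condition on the right-hand table after LEFT JOIN drops unmatched parents

Fix: Move the right-table condition into the ON clause so unmatched parents are kept

Corrected query:
SELECT p.name, c.amount FROM customers p LEFT JOIN purchases c ON c.customer_id = p.id AND c.amount > 126.05

Result:
name  | amount 
------+--------
Eve   | 616.22 
Frank | 878.33 
Frank | 889.46 
Frank | 1500.44
Carol | 1749.51
Bob   | 1079.29
Bob   | 1893.65
Alice | NULL   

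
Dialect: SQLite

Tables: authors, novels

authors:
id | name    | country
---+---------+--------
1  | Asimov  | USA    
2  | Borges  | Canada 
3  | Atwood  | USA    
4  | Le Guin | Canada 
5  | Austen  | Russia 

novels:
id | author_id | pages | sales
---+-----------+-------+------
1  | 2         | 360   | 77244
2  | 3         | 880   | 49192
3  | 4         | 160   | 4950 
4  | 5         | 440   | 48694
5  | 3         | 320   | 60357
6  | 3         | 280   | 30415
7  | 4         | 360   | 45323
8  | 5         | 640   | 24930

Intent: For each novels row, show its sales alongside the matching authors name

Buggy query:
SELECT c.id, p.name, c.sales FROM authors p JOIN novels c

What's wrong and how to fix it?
Bug: JOIN with no ON clause produces a cartesian product; every novels row pairs with every authors row

Fix: Add ON c.author_id = p.id to the JOIN

Corrected query:
SELECT c.id, p.name, c.sales FROM authors p JOIN novels c ON c.author_id = p.id

Result:
id | name    | sales
---+---------+------
1  | Borges  | 77244
2  | Atwood  | 49192
3  | Le Guin | 4950 
4  | Austen  | 48694
5  | Atwood  | 60357
6  | Atwood  | 30415
7  | Le Guin | 45323
8  | Austen  | 24930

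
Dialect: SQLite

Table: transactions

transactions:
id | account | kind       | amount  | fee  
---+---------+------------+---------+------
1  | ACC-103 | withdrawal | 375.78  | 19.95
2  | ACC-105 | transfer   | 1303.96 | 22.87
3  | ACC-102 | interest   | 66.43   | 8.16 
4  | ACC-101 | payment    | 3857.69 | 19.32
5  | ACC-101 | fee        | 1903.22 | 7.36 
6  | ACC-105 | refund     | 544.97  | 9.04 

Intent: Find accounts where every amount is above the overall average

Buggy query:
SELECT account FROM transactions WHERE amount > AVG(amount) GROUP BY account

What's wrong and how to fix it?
Bug: AVG() is an aggregate; it can't sit directly in WHERE

Fix: Compute the overall average in a scalar subquery and compare each group's MIN against it in HAVING

Corrected query:
SELECT account FROM transactions GROUP BY account HAVING MIN(amount) > (SELECT AVG(amount) FROM transactions)

Result:
account
-------
ACC-101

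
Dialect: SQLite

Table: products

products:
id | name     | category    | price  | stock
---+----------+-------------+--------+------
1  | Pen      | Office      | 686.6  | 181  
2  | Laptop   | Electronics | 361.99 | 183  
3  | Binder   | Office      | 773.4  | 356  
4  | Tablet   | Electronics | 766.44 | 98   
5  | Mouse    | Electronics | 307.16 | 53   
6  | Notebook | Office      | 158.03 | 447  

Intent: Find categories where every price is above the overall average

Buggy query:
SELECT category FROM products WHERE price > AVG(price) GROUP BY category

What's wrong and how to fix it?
Bug: WHERE evaluates per row before aggregation, so AVG() is unavailable

Fix: Use a subquery for AVG and a HAVING MIN(...) filter so the condition holds for every row in the group

Corrected query:
SELECT category FROM products GROUP BY category HAVING MIN(price) > (SELECT AVG(price) FROM products)

Result:
(no rows)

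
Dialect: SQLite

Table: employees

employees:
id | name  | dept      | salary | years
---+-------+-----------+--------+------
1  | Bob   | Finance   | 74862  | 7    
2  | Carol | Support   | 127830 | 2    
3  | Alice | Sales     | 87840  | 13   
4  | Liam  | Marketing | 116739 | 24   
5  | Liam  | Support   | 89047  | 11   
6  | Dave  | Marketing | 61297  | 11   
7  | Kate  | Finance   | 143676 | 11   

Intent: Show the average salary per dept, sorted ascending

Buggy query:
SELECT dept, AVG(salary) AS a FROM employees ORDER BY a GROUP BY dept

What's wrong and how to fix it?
Bug: ORDER BY appears before GROUP BY; SQL clause order requires GROUP BY first

Fix: Reorder: SELECT … FROM … GROUP BY … ORDER BY …

Corrected query:
SELECT dept, AVG(salary) AS a FROM employees GROUP BY dept ORDER BY a

Result:
dept      | a       
----------+---------
Sales     | 87840   
Marketing | 89018   
Support   | 108438.5
Finance   | 109269  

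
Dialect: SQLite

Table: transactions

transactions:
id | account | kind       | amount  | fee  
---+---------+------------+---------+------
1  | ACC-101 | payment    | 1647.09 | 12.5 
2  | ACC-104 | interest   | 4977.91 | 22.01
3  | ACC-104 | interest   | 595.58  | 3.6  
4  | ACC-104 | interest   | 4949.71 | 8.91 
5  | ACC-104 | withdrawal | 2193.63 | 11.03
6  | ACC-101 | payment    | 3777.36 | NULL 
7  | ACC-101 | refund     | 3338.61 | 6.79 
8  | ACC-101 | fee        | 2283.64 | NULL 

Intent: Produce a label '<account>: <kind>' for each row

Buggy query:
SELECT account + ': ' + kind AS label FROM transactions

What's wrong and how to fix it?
Bug: SQLite uses || for string concatenation; + coerces text to numbers (yielding 0)

Fix: Replace + with || to concatenate text

Corrected query:
SELECT account || ': ' || kind AS label FROM transactions

Result:
label              
-------------------
ACC-101: payment   
ACC-104: interest  
ACC-104: interest  
ACC-104: interest  
ACC-104: withdrawal
ACC-101: payment   
ACC-101: refund    
ACC-101: fee       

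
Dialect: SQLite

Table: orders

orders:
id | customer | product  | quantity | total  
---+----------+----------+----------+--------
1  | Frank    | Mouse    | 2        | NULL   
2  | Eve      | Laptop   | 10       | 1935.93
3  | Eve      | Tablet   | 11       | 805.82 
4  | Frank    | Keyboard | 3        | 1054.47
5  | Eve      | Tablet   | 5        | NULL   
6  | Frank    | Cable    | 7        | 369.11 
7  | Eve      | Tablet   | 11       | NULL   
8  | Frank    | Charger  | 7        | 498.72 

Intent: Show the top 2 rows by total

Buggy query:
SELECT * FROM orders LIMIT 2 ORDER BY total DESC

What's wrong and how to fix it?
Bug: ORDER BY cannot follow LIMIT; LIMIT is the final clause

Fix: Swap the clauses: ORDER BY first, then LIMIT

Corrected query:
SELECT * FROM orders ORDER BY total DESC LIMIT 2

Result:
id | customer | product  | quantity | total  
---+----------+----------+----------+--------
2  | Eve      | Laptop   | 10       | 1935.93
4  | Frank    | Keyboard | 3        | 1054.47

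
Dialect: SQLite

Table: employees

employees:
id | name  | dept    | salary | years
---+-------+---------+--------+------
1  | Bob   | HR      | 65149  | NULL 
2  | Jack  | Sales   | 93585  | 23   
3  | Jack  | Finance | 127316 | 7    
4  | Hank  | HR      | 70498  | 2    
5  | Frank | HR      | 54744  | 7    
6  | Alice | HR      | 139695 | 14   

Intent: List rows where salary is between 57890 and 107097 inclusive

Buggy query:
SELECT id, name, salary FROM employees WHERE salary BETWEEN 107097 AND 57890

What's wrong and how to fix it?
Bug: BETWEEN expects the lower bound first; with 107097 AND 57890 the range is empty

Fix: Swap the bounds so the smaller value comes first

Corrected query:
SELECT id, name, salary FROM employees WHERE salary BETWEEN 57890 AND 107097

Result:
id | name | salary
---+------+-------
1  | Bob  | 65149 
2  | Jack | 93585 
4  | Hank | 70498 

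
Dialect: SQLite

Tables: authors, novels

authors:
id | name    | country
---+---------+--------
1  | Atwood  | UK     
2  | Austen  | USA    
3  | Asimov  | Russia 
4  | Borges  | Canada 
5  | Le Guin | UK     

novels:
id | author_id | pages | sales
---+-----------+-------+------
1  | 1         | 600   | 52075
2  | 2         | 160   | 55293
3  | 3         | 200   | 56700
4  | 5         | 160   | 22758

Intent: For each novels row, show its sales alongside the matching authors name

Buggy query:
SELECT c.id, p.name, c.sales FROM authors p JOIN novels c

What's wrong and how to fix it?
Bug: JOIN with no ON clause produces a cartesian product; every novels row pairs with every authors row

Fix: Specify the join condition linking the foreign key to the parent id

Corrected query:
SELECT c.id, p.name, c.sales FROM authors p JOIN novels c ON c.author_id = p.id

Result:
id | name    | sales
---+---------+------
1  | Atwood  | 52075
2  | Austen  | 55293
3  | Asimov  | 56700
4  | Le Guin | 22758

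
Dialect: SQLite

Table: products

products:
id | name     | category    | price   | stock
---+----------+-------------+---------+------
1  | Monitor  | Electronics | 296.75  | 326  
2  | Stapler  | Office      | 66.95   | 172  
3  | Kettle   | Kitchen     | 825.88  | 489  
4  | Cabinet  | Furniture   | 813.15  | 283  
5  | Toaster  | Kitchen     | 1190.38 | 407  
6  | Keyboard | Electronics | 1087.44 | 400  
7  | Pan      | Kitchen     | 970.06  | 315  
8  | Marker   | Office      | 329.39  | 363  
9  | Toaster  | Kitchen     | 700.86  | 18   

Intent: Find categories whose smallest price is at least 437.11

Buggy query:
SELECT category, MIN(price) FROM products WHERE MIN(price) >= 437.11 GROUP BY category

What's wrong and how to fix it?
Bug: MIN() in WHERE is a misuse of aggregate

Fix: Use HAVING for the per-group MIN condition

Corrected query:
SELECT category, MIN(price) FROM products GROUP BY category HAVING MIN(price) >= 437.11

Result:
category  | MIN(price)
----------+-----------
Furniture | 813.15    
Kitchen   | 700.86    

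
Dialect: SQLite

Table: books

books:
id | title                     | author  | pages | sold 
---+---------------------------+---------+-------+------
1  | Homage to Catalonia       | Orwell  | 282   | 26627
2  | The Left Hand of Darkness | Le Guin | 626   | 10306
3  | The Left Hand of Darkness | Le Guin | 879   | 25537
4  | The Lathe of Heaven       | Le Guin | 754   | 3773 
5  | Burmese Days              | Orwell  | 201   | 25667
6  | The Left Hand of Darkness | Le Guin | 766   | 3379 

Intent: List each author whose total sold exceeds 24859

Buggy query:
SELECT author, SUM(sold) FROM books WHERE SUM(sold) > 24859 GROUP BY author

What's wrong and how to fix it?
Bug: SUM(sold) is an aggregate, but WHERE filters rows before aggregation

Fix: Move the aggregate condition to a HAVING clause

Corrected query:
SELECT author, SUM(sold) FROM books GROUP BY author HAVING SUM(sold) > 24859

Result:
author  | SUM(sold)
--------+----------
Le Guin | 42995    
Orwell  | 52294    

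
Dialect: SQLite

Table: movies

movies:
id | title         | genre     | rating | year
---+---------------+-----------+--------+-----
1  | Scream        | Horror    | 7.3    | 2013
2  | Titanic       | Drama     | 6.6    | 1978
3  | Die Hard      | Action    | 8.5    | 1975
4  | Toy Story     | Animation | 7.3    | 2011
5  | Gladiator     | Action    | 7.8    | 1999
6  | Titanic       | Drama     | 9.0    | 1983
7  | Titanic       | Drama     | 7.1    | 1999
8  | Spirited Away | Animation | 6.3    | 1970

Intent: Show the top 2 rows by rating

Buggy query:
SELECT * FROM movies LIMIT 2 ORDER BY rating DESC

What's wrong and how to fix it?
Bug: LIMIT must come after ORDER BY

Fix: Swap the clauses: ORDER BY first, then LIMIT

Corrected query:
SELECT * FROM movies ORDER BY rating DESC LIMIT 2

Result:
id | title    | genre  | rating | year
---+----------+--------+--------+-----
6  | Titanic  | Drama  | 9      | 1983
3  | Die Hard | Action | 8.5    | 1975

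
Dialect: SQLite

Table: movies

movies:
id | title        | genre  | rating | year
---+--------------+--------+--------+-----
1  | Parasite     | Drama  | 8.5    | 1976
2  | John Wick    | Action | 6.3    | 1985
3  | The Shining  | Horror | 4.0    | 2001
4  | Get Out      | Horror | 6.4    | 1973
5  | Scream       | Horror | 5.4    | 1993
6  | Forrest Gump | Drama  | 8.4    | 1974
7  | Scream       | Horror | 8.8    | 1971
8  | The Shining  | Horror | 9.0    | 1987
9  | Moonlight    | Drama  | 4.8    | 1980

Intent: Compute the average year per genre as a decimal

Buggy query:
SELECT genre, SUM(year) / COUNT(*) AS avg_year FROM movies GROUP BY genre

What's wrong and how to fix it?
Bug: SUM(year) and COUNT(*) are both integers; the division truncates the fractional part

Fix: Cast one side to REAL so the division keeps the fractional part

Corrected query:
SELECT genre, SUM(year) * 1.0 / COUNT(*) AS avg_year FROM movies GROUP BY genre

Result:
genre  | avg_year   
-------+------------
Action | 1985       
Drama  | 1976.666667
Horror | 1985       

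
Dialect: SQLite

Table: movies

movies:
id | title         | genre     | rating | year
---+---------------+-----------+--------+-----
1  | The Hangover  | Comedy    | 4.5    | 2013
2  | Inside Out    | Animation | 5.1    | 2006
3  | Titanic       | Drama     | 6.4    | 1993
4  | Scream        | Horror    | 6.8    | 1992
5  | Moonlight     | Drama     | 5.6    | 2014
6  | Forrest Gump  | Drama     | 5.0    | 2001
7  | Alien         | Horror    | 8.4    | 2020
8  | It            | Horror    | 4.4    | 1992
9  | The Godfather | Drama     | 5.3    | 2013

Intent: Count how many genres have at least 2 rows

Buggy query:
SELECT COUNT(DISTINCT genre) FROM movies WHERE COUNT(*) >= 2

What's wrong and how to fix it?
Bug: WHERE filters individual rows, not groups, so a group-level COUNT is invalid there

Fix: Use a subquery that GROUPs and filters with HAVING, then count its rows

Corrected query:
SELECT COUNT(*) FROM (SELECT genre FROM movies GROUP BY genre HAVING COUNT(*) >= 2)

Result:
COUNT(*)
--------
2       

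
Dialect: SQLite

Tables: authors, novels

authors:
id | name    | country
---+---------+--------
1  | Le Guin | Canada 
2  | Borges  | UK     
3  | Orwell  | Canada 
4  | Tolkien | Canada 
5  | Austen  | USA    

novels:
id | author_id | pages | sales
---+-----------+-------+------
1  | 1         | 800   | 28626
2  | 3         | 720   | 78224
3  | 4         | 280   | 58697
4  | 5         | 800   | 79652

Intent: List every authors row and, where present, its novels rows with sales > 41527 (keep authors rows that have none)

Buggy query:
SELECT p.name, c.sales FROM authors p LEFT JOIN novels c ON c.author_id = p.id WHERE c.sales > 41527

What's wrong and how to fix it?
Bug: Filtering c.sales in WHERE discards the NULL rows produced by LEFT JOIN, turning it into an inner join

Fix: Move the right-table condition into the ON clause so unmatched parents are kept

Corrected query:
SELECT p.name, c.sales FROM authors p LEFT JOIN novels c ON c.author_id = p.id AND c.sales > 41527

Result:
name    | sales
--------+------
Le Guin | NULL 
Borges  | NULL 
Orwell  | 78224
Tolkien | 58697
Austen  | 79652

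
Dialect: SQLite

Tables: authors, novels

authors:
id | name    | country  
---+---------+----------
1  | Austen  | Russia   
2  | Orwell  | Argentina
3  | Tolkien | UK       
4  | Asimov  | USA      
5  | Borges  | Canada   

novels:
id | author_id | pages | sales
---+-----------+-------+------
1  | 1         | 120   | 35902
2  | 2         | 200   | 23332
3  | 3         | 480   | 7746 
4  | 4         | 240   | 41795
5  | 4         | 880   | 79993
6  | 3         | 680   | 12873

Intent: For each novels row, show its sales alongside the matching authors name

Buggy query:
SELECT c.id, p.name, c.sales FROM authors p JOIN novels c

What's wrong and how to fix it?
Bug: Missing join condition: each novels row is matched to all authors rows instead of just its own

Fix: Add ON c.author_id = p.id to the JOIN

Corrected query:
SELECT c.id, p.name, c.sales FROM authors p JOIN novels c ON c.author_id = p.id

Result:
id | name    | sales
---+---------+------
1  | Austen  | 35902
2  | Orwell  | 23332
3  | Tolkien | 7746 
4  | Asimov  | 41795
5  | Asimov  | 79993
6  | Tolkien | 12873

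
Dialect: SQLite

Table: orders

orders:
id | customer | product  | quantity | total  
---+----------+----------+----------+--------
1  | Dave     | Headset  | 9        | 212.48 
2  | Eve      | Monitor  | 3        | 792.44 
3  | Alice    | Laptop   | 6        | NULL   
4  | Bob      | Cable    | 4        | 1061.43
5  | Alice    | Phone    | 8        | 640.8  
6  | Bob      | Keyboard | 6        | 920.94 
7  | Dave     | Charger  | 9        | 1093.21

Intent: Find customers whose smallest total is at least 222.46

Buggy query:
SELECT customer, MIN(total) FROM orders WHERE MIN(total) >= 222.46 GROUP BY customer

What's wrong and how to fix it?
Bug: Aggregates like MIN are computed per group after WHERE runs

Fix: Use HAVING for the per-group MIN condition

Corrected query:
SELECT customer, MIN(total) FROM orders GROUP BY customer HAVING MIN(total) >= 222.46

Result:
customer | MIN(total)
---------+-----------
Alice    | 640.8     
Bob      | 920.94    
Eve      | 792.44    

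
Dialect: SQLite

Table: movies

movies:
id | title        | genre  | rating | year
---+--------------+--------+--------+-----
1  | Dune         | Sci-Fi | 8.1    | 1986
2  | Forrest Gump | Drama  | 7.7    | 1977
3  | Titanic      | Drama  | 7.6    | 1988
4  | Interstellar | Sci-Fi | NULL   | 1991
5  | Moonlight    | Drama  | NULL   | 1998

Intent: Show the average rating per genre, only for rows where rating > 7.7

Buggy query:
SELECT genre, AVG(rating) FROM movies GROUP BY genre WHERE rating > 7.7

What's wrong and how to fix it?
Bug: Row-level WHERE must come before GROUP BY in the clause order

Fix: Move the WHERE clause before GROUP BY

Corrected query:
SELECT genre, AVG(rating) FROM movies WHERE rating > 7.7 GROUP BY genre

Result:
genre  | AVG(rating)
-------+------------
Sci-Fi | 8.1        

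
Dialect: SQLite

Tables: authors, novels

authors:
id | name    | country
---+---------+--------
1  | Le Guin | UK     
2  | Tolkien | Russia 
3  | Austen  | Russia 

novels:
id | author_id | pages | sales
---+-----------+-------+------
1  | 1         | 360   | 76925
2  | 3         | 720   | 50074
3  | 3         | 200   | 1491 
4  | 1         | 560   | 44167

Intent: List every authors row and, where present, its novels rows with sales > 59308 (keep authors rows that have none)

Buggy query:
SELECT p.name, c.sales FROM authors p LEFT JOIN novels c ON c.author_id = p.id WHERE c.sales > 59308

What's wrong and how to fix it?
Bug: A WHERE condition on the right-hand table after LEFT JOIN drops unmatched parents

Fix: Put 'c.sales > 59308' in the JOIN's ON clause instead of WHERE

Corrected query:
SELECT p.name, c.sales FROM authors p LEFT JOIN novels c ON c.author_id = p.id AND c.sales > 59308

Result:
name    | sales
--------+------
Le Guin | 76925
Tolkien | NULL 
Austen  | NULL 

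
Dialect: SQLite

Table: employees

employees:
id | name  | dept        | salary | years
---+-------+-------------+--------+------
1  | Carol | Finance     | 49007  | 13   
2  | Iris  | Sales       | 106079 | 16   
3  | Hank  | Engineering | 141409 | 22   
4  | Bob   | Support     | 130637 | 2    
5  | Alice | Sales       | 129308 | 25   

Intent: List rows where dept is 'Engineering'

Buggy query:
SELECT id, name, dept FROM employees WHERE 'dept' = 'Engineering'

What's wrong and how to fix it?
Bug: Single quotes denote string literals in SQL; the column name is being compared as a constant string

Fix: Reference the column as dept without single quotes

Corrected query:
SELECT id, name, dept FROM employees WHERE dept = 'Engineering'

Result:
id | name | dept       
---+------+------------
3  | Hank | Engineering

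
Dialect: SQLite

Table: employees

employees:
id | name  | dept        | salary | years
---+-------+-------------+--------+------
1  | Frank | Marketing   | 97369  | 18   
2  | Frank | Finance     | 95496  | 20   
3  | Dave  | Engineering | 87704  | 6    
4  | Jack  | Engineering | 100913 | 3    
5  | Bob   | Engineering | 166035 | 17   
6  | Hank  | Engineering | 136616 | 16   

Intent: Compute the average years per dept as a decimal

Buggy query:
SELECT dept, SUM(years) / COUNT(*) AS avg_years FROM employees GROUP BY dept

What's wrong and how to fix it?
Bug: Both operands are integers, so '/' performs integer division and truncates

Fix: Multiply by 1.0 (or CAST to REAL) to force floating-point division

Corrected query:
SELECT dept, SUM(years) * 1.0 / COUNT(*) AS avg_years FROM employees GROUP BY dept

Result:
dept        | avg_years
------------+----------
Engineering | 10.5     
Finance     | 20       
Marketing   | 18       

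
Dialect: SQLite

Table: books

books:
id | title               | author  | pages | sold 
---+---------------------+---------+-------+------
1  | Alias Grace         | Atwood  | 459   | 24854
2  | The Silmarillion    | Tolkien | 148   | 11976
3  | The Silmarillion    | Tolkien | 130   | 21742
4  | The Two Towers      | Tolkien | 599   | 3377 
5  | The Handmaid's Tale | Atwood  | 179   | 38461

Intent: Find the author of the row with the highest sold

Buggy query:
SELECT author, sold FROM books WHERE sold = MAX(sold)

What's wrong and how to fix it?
Bug: WHERE is evaluated per row; an aggregate over the whole table isn't defined there

Fix: Wrap MAX in a scalar subquery so WHERE compares against a single value

Corrected query:
SELECT author, sold FROM books WHERE sold = (SELECT MAX(sold) FROM books)

Result:
author | sold 
-------+------
Atwood | 38461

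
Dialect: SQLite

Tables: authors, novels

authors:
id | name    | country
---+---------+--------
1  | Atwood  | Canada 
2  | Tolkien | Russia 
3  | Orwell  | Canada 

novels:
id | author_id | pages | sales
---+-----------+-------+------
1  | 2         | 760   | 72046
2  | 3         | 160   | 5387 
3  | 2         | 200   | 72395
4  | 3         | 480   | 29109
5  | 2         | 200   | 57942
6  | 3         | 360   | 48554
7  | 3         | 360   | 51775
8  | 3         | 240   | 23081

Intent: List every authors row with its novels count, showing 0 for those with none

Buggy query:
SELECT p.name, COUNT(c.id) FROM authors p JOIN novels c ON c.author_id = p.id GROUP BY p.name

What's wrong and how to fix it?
Bug: An inner join excludes parents with zero children

Fix: Use LEFT JOIN so parents without children still appear (COUNT(c.id) gives 0)

Corrected query:
SELECT p.name, COUNT(c.id) FROM authors p LEFT JOIN novels c ON c.author_id = p.id GROUP BY p.name

Result:
name    | COUNT(c.id)
--------+------------
Atwood  | 0          
Orwell  | 5          
Tolkien | 3          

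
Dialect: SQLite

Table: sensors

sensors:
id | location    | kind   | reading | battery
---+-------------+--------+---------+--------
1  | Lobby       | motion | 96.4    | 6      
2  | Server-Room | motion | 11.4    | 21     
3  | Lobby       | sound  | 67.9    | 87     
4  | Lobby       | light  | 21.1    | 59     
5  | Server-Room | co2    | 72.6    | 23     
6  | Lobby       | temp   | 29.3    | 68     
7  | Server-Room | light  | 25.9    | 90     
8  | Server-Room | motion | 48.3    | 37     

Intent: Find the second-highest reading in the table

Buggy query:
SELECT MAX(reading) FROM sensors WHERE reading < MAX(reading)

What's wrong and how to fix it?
Bug: MAX(reading) on the right of the comparison is an aggregate-in-WHERE error

Fix: Put the inner MAX in a scalar subquery

Corrected query:
SELECT MAX(reading) FROM sensors WHERE reading < (SELECT MAX(reading) FROM sensors)

Result:
MAX(reading)
------------
72.6        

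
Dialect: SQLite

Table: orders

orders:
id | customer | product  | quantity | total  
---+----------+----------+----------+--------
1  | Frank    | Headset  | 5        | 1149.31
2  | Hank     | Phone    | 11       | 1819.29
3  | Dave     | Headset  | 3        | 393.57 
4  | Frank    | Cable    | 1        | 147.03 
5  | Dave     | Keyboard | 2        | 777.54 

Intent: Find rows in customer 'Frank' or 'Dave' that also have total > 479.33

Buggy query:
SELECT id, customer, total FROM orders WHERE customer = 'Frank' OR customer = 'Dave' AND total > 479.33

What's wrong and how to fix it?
Bug: Without parentheses, AND is evaluated before OR, so the total filter only applies to the 'Dave' branch

Fix: Group the OR with parentheses (or use IN), then AND the threshold

Corrected query:
SELECT id, customer, total FROM orders WHERE (customer = 'Frank' OR customer = 'Dave') AND total > 479.33

Result:
id | customer | total  
---+----------+--------
1  | Frank    | 1149.31
5  | Dave     | 777.54 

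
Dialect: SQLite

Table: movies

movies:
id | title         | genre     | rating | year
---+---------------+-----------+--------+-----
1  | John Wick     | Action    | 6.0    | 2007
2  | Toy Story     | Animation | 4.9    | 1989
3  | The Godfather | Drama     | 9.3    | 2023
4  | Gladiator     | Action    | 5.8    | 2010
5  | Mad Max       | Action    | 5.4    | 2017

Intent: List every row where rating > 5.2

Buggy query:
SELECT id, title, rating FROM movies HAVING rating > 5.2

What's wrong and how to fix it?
Bug: This is a non-aggregate query (no GROUP BY, no aggregates), so in SQLite the HAVING clause is invalid here; a row-level condition belongs in WHERE

Fix: Replace HAVING with WHERE since the condition applies to individual rows

Corrected query:
SELECT id, title, rating FROM movies WHERE rating > 5.2

Result:
id | title         | rating
---+---------------+-------
1  | John Wick     | 6     
3  | The Godfather | 9.3   
4  | Gladiator     | 5.8   
5  | Mad Max       | 5.4   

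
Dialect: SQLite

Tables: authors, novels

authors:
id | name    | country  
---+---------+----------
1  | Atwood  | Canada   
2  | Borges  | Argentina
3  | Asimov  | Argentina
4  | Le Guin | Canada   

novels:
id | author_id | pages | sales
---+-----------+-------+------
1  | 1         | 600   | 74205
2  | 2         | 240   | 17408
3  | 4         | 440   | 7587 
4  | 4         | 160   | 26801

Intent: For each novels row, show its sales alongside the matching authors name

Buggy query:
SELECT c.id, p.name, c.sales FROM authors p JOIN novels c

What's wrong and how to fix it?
Bug: JOIN with no ON clause produces a cartesian product; every novels row pairs with every authors row

Fix: Specify the join condition linking the foreign key to the parent id

Corrected query:
SELECT c.id, p.name, c.sales FROM authors p JOIN novels c ON c.author_id = p.id

Result:
id | name    | sales
---+---------+------
1  | Atwood  | 74205
2  | Borges  | 17408
3  | Le Guin | 7587 
4  | Le Guin | 26801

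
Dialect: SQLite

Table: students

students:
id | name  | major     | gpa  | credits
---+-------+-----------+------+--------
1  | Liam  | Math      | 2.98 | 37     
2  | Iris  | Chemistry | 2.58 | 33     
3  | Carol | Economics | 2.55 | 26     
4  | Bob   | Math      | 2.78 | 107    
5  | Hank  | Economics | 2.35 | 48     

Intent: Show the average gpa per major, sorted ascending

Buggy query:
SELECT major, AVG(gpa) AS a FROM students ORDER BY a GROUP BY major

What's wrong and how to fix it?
Bug: GROUP BY must precede ORDER BY

Fix: Reorder: SELECT … FROM … GROUP BY … ORDER BY …

Corrected query:
SELECT major, AVG(gpa) AS a FROM students GROUP BY major ORDER BY a

Result:
major     | a   
----------+-----
Economics | 2.45
Chemistry | 2.58
Math      | 2.88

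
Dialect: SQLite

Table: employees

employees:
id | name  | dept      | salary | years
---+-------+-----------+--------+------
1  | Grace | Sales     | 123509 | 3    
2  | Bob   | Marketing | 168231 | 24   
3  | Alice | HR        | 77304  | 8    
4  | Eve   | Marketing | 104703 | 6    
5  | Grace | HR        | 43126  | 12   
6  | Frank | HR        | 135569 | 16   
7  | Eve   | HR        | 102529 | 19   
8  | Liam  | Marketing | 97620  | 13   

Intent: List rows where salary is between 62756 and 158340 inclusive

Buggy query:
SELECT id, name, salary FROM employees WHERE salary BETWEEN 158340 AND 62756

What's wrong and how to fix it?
Bug: BETWEEN expects the lower bound first; with 158340 AND 62756 the range is empty

Fix: Swap the bounds so the smaller value comes first

Corrected query:
SELECT id, name, salary FROM employees WHERE salary BETWEEN 62756 AND 158340

Result:
id | name  | salary
---+-------+-------
1  | Grace | 123509
3  | Alice | 77304 
4  | Eve   | 104703
6  | Frank | 135569
7  | Eve   | 102529
8  | Liam  | 97620 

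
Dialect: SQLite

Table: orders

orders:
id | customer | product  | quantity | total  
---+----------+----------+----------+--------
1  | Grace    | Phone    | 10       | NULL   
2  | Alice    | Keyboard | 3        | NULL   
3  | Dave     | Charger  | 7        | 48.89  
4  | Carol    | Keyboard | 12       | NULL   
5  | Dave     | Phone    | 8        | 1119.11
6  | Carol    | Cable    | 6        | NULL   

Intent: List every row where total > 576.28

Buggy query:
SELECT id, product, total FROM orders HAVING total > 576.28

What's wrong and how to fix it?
Bug: This is a non-aggregate query (no GROUP BY, no aggregates), so in SQLite the HAVING clause is invalid here; a row-level condition belongs in WHERE

Fix: Replace HAVING with WHERE since the condition applies to individual rows

Corrected query:
SELECT id, product, total FROM orders WHERE total > 576.28

Result:
id | product | total  
---+---------+--------
5  | Phone   | 1119.11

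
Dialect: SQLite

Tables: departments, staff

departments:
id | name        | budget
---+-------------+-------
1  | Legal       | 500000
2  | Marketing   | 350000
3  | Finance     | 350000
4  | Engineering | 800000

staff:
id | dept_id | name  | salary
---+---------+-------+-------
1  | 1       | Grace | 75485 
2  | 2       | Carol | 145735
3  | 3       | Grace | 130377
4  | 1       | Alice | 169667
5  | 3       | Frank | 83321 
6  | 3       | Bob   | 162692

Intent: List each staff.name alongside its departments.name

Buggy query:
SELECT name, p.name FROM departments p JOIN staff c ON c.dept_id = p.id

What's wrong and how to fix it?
Bug: Both tables have a 'name' column; the unqualified reference is ambiguous

Fix: Qualify the column with its table alias (c.name)

Corrected query:
SELECT c.name, p.name FROM departments p JOIN staff c ON c.dept_id = p.id

Result:
name  | name     
------+----------
Grace | Legal    
Carol | Marketing
Grace | Finance  
Alice | Legal    
Frank | Finance  
Bob   | Finance  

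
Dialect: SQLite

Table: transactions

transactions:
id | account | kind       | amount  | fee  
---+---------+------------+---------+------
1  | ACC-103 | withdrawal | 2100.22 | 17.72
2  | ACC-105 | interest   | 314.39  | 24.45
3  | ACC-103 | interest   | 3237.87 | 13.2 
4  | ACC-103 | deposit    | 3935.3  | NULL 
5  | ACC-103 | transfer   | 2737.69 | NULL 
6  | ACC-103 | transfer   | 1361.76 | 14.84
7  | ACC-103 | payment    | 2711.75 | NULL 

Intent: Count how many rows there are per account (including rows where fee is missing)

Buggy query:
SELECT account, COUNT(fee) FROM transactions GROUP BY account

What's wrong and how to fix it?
Bug: COUNT(fee) skips NULLs, so groups with missing fee are undercounted

Fix: Replace COUNT(fee) with COUNT(*)

Corrected query:
SELECT account, COUNT(*) FROM transactions GROUP BY account

Result:
account | COUNT(*)
--------+---------
ACC-103 | 6       
ACC-105 | 1       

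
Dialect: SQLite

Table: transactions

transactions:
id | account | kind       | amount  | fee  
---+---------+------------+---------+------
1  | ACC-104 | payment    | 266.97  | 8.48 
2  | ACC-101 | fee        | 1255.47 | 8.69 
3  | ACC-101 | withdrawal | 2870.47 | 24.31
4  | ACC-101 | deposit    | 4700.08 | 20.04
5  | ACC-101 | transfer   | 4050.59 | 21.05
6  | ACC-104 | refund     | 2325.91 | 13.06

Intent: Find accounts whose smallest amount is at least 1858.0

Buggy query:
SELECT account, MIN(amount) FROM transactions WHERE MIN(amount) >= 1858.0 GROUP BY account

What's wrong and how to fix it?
Bug: MIN() in WHERE is a misuse of aggregate

Fix: Replace WHERE with HAVING after the GROUP BY

Corrected query:
SELECT account, MIN(amount) FROM transactions GROUP BY account HAVING MIN(amount) >= 1858.0

Result:
(no rows)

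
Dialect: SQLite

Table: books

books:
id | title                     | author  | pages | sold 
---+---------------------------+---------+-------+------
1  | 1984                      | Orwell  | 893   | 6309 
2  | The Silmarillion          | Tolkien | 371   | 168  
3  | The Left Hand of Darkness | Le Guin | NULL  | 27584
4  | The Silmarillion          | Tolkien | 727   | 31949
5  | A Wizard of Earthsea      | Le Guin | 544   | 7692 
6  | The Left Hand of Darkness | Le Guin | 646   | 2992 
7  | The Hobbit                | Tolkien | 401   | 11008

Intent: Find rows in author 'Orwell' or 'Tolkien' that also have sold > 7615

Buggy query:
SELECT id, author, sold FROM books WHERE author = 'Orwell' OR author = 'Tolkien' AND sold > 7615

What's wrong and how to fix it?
Bug: Without parentheses, AND is evaluated before OR, so the sold filter only applies to the 'Tolkien' branch

Fix: Add parentheses around the OR so the AND applies to both alternatives

Corrected query:
SELECT id, author, sold FROM books WHERE (author = 'Orwell' OR author = 'Tolkien') AND sold > 7615

Result:
id | author  | sold 
---+---------+------
4  | Tolkien | 31949
7  | Tolkien | 11008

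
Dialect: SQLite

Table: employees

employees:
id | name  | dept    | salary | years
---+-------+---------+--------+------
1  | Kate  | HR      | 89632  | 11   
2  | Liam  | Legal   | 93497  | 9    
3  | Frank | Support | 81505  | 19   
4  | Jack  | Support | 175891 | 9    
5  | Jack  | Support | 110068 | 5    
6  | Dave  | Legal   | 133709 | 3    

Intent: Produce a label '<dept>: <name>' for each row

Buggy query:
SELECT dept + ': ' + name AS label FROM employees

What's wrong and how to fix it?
Bug: SQLite uses || for string concatenation; + coerces text to numbers (yielding 0)

Fix: Replace + with || to concatenate text

Corrected query:
SELECT dept || ': ' || name AS label FROM employees

Result:
label         
--------------
HR: Kate      
Legal: Liam   
Support: Frank
Support: Jack 
Support: Jack 
Legal: Dave   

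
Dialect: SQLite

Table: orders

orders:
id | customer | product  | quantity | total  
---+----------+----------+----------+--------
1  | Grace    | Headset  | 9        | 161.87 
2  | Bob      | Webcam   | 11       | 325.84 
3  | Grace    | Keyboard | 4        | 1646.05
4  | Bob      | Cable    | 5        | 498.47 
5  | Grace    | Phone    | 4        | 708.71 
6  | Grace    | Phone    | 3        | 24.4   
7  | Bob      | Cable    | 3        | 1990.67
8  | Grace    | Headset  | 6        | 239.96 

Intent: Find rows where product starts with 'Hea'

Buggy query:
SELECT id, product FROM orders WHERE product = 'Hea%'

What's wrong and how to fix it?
Bug: '=' compares the literal string including the % character; pattern matching needs LIKE

Fix: Use LIKE for wildcard pattern matching

Corrected query:
SELECT id, product FROM orders WHERE product LIKE 'Hea%'

Result:
id | product
---+--------
1  | Headset
8  | Headset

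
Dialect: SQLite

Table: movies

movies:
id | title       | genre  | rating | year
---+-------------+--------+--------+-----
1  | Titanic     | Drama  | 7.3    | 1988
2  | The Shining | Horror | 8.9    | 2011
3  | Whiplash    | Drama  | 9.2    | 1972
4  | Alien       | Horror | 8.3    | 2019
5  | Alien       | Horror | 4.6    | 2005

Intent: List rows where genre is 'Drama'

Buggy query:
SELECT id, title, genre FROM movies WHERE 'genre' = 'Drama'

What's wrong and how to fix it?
Bug: Single quotes denote string literals in SQL; the column name is being compared as a constant string

Fix: Reference the column as genre without single quotes

Corrected query:
SELECT id, title, genre FROM movies WHERE genre = 'Drama'

Result:
id | title    | genre
---+----------+------
1  | Titanic  | Drama
3  | Whiplash | Drama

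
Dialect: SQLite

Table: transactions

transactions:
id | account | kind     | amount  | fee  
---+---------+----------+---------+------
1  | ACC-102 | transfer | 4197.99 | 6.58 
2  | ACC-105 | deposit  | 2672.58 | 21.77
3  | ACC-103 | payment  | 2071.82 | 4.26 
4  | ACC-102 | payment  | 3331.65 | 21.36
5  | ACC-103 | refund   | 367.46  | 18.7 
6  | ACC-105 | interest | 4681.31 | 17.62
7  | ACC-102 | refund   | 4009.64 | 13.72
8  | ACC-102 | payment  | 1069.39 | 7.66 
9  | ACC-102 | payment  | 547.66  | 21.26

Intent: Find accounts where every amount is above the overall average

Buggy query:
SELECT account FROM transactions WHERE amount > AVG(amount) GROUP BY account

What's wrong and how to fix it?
Bug: AVG() is an aggregate; it can't sit directly in WHERE

Fix: Use a subquery for AVG and a HAVING MIN(...) filter so the condition holds for every row in the group

Corrected query:
SELECT account FROM transactions GROUP BY account HAVING MIN(amount) > (SELECT AVG(amount) FROM transactions)

Result:
account
-------
ACC-105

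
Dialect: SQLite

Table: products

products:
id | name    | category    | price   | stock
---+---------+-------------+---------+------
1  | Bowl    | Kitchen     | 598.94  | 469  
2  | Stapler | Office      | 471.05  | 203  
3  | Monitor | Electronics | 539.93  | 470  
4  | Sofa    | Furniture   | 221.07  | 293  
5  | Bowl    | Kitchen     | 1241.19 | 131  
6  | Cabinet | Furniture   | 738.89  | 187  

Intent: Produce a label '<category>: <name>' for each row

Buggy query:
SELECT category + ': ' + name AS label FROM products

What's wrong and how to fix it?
Bug: '+' is numeric addition; on text columns SQLite converts them to 0 instead of concatenating

Fix: Use the || operator for string concatenation

Corrected query:
SELECT category || ': ' || name AS label FROM products

Result:
label               
--------------------
Kitchen: Bowl       
Office: Stapler     
Electronics: Monitor
Furniture: Sofa     
Kitchen: Bowl       
Furniture: Cabinet  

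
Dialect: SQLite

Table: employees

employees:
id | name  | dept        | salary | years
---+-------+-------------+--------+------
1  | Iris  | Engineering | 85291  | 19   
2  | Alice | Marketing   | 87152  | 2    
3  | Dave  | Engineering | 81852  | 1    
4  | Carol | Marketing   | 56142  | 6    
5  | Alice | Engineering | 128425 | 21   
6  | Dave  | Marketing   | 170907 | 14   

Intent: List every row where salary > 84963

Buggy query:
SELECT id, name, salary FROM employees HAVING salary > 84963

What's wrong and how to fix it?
Bug: HAVING filters the output of aggregation, but this query has no GROUP BY and no aggregate functions, so SQLite rejects it (HAVING clause on a non-aggregate query); the condition here is per row

Fix: Use WHERE for row-level filtering

Corrected query:
SELECT id, name, salary FROM employees WHERE salary > 84963

Result:
id | name  | salary
---+-------+-------
1  | Iris  | 85291 
2  | Alice | 87152 
5  | Alice | 128425
6  | Dave  | 170907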